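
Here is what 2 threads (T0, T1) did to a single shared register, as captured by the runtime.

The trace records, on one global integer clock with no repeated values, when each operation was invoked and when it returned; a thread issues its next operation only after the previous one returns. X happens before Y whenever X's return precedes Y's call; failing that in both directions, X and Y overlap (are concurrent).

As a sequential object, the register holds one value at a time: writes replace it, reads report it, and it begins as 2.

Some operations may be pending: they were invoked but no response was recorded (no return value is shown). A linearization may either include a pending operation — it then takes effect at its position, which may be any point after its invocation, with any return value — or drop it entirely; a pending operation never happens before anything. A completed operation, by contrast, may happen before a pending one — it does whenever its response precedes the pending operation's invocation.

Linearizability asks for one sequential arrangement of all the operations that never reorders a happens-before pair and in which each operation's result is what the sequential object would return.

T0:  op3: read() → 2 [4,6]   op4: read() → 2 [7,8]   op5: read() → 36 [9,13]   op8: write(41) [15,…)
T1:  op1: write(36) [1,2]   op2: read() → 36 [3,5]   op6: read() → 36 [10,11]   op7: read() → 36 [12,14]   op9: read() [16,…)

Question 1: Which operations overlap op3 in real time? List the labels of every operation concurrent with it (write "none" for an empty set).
op2

overlap test against op3 [4,6]: concurrent iff the interval meets 4..6
op1 [1,2]: before
op2 [3,5]: concurrent
op4 [7,8]: after
op5 [9,13]: after
op6 [10,11]: after
op7 [12,14]: after
op8 [15,…): after
op9 [16,…): after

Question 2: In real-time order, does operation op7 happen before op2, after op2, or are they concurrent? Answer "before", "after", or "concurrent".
after

op7 spans [12,14], op2 spans [3,5]
resp(op2)=5 < inv(op7)=12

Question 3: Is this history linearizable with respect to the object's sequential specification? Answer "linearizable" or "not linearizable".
not linearizable

events 1..5 are fine; event 6 — the response of op3 at time 6 — makes the prefix non-linearizable
checked exhaustively: 2 real-time-consistent orders of 3 completed operations, zero legal register replays
sample order op1, op2, op3 stalls at step 3 — op3 read() → 2 has no legal effect
sample order op1, op3, op2 stalls at step 2 — op3 read() → 2 has no legal effect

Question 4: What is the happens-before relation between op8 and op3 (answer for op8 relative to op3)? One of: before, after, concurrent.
after

op8 spans [15,…), op3 spans [4,6]
resp(op3)=6 < inv(op8)=15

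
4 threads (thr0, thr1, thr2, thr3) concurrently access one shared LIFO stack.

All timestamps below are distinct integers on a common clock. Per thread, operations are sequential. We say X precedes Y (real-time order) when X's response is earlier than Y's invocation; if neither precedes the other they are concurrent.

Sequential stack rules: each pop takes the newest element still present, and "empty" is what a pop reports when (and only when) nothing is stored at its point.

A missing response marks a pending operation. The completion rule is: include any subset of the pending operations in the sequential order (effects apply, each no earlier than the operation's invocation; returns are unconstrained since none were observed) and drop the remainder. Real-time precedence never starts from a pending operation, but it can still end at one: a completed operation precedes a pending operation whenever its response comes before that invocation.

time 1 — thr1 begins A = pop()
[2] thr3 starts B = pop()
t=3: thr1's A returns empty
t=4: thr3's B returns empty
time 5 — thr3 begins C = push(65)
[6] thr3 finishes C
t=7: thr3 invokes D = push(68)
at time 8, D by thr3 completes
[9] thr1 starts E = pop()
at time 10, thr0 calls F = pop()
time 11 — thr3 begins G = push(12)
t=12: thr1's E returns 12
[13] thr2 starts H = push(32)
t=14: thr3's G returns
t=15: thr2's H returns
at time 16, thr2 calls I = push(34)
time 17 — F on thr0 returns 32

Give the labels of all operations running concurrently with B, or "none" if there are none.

B spans [2,4]: anything still running between times 2 and 4 counts as concurrent
A [1,3]: concurrent
C [5,6]: after
D [7,8]: after
E [9,12]: after
F [10,17]: after
G [11,14]: after
H [13,15]: after
I [16,…): after

A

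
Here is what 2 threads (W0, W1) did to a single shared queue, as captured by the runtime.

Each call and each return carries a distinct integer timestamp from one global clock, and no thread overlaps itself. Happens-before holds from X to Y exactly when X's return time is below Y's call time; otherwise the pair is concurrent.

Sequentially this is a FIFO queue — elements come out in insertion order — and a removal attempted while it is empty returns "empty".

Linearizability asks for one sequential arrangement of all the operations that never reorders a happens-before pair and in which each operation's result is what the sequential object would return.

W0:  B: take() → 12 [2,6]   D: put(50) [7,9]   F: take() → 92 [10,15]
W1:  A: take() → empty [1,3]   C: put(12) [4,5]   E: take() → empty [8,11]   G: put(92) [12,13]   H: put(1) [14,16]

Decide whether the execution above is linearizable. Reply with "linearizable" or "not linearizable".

prefix check: 1..14 passes, 1..15 fails once F's time-15 response joins
no legal order exists: 15 real-time-consistent candidates over 7 completed queue operations, all rejected
no completion choice of the 1 pending operation (H) rescues it — every subset was tried
one such order, A, B, C, D, E, F, G (pending dropped), breaks at step 2 where B take() → 12 is illegal
one such order, A, B, C, D, E, G, F (pending dropped), breaks at step 2 where B take() → 12 is illegal

not linearizable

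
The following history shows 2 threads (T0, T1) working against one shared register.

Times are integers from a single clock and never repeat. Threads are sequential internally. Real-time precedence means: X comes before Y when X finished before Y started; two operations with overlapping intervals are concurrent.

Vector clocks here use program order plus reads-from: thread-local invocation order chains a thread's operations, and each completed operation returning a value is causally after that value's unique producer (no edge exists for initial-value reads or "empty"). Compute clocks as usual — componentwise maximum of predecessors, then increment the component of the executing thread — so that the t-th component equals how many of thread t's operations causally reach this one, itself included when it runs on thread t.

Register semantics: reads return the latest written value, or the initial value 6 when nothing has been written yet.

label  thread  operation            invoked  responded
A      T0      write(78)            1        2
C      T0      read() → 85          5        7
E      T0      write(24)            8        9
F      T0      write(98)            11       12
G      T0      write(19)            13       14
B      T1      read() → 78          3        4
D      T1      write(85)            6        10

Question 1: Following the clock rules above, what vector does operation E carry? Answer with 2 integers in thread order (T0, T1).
Answer: (3, 2)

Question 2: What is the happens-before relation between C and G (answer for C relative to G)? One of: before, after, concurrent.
Answer: before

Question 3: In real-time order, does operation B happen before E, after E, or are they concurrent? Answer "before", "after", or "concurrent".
Answer: before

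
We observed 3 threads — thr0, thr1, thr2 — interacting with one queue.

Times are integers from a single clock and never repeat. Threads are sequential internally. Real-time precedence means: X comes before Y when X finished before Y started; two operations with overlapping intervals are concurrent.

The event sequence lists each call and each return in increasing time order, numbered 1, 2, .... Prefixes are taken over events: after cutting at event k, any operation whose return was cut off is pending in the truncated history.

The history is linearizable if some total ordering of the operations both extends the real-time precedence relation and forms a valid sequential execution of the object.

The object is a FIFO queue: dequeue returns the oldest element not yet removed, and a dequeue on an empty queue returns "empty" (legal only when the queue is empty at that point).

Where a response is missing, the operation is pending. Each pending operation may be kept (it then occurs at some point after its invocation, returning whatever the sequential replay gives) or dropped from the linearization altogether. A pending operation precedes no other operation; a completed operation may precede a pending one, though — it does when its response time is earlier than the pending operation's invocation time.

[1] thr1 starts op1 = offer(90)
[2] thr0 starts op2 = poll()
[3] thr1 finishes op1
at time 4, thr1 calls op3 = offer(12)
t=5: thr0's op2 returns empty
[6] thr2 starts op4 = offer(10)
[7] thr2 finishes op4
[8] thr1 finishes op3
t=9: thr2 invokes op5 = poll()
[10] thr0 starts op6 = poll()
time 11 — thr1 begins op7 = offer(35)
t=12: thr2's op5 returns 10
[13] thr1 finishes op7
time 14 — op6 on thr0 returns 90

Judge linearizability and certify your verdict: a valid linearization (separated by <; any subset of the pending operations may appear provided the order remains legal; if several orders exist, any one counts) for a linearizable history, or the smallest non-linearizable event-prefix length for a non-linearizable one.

1. op2 poll() → empty, leaving queue <>
2. op1 offer(90), leaving queue <90>
3. op4 offer(10), leaving queue <90,10>
4. op3 offer(12), leaving queue <90,10,12>
5. op6 poll() → 90, leaving queue <10,12>
6. op5 poll() → 10, leaving queue <12>
7. op7 offer(35), leaving queue <12,35>

linearizable — witness: op2 < op1 < op4 < op3 < op6 < op5 < op7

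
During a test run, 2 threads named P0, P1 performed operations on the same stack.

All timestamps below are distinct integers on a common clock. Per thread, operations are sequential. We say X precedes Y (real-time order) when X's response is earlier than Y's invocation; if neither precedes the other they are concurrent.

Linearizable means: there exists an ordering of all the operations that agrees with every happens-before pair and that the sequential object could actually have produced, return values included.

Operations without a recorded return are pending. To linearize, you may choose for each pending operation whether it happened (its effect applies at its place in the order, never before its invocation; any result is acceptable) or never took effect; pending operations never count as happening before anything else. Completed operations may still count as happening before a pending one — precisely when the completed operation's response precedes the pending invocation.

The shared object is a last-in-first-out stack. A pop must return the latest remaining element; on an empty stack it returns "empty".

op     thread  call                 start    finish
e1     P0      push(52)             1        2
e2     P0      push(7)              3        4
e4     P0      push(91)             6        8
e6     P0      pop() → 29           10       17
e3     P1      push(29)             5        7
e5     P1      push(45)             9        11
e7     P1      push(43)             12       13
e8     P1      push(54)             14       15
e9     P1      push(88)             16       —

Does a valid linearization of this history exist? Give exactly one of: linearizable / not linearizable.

linearizable

one valid linearization: e1, e2, e4, e3, e6, e5, e7, e8
after step 1 (e1 push(52)): stack <52>
after step 2 (e2 push(7)): stack <52,7>
after step 3 (e4 push(91)): stack <52,7,91>
after step 4 (e3 push(29)): stack <52,7,91,29>
after step 5 (e6 pop() → 29): stack <52,7,91>
after step 6 (e5 push(45)): stack <52,7,91,45>
after step 7 (e7 push(43)): stack <52,7,91,45,43>
after step 8 (e8 push(54)): stack <52,7,91,45,43,54>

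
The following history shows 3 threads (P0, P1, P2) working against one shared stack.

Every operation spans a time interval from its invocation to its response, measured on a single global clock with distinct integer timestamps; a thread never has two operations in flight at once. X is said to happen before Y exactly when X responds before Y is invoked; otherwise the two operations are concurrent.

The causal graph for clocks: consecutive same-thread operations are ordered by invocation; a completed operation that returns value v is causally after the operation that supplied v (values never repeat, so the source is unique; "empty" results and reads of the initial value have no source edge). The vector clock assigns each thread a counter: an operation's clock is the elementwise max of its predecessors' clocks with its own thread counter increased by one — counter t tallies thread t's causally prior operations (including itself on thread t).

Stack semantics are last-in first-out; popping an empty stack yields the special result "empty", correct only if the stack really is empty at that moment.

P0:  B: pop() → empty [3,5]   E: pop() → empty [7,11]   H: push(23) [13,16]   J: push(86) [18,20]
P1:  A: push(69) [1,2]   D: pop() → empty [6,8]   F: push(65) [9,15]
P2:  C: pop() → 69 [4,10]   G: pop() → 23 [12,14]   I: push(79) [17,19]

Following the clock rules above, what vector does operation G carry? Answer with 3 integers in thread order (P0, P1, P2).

invoked at 1, A has no predecessors; its own P1 bump gives (0, 1, 0)
invoked at 3, B has no predecessors; its own P0 bump gives (1, 0, 0)
invoked at 4, C merges VC(A)=(0, 1, 0) and bumps P2's slot → (0, 1, 1)
invoked at 6, D merges VC(A)=(0, 1, 0) and bumps P1's slot → (0, 2, 0)
invoked at 7, E merges VC(B)=(1, 0, 0) and bumps P0's slot → (2, 0, 0)
invoked at 9, F merges VC(D)=(0, 2, 0) and bumps P1's slot → (0, 3, 0)
invoked at 13, H merges VC(E)=(2, 0, 0) and bumps P0's slot → (3, 0, 0)
invoked at 18, J merges VC(H)=(3, 0, 0) and bumps P0's slot → (4, 0, 0)
invoked at 12, G merges VC(C)=(0, 1, 1), VC(H)=(3, 0, 0) and bumps P2's slot → (3, 1, 2)
invoked at 17, I merges VC(G)=(3, 1, 2) and bumps P2's slot → (3, 1, 3)
target: VC(G) = (3, 1, 2)

(3, 1, 2)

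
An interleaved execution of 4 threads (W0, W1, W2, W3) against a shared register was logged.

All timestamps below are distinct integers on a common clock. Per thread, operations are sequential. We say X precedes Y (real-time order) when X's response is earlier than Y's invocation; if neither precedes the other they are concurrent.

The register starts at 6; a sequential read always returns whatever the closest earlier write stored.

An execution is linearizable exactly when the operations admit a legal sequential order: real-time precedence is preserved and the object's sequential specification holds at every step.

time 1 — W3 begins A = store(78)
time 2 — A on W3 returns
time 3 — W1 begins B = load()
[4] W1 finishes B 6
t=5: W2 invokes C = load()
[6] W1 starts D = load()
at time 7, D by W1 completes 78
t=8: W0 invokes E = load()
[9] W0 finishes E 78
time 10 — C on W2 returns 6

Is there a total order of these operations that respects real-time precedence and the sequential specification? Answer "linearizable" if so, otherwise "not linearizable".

already the first 4 events (up to B's response at time 4) admit no linearization; the first 3 still do
exhaustive check: the 2 completed register ops admit one real-time order; illegal
one such order, A, B, breaks at step 2 where B load() → 6 is illegal

not linearizable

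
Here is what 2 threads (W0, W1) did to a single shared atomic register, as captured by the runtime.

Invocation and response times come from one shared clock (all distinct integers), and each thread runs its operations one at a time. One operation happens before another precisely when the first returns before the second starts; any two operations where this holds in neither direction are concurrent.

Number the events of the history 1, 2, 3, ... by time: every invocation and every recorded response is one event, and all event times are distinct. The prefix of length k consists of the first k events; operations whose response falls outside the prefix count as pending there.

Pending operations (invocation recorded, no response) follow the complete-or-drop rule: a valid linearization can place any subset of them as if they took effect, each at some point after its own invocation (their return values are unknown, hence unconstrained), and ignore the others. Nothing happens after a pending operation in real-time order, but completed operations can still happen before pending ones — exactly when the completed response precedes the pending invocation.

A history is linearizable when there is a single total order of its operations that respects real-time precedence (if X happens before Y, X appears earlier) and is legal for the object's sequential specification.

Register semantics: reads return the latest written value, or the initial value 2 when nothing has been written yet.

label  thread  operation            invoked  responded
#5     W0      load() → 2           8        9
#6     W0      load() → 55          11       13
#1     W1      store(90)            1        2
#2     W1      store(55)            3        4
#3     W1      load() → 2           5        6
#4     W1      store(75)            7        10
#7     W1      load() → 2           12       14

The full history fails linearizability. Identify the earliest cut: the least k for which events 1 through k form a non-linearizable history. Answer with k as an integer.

6

events 1..5 are linearizable, e.g. via #1, #2:
1. #1 store(90), leaving value 90
2. #2 store(55), leaving value 55
adding event 6 (#3 responds at 6) leaves no legal real-time order
one such order, #1, #2, #3, breaks at step 3 where #3 load() → 2 is illegal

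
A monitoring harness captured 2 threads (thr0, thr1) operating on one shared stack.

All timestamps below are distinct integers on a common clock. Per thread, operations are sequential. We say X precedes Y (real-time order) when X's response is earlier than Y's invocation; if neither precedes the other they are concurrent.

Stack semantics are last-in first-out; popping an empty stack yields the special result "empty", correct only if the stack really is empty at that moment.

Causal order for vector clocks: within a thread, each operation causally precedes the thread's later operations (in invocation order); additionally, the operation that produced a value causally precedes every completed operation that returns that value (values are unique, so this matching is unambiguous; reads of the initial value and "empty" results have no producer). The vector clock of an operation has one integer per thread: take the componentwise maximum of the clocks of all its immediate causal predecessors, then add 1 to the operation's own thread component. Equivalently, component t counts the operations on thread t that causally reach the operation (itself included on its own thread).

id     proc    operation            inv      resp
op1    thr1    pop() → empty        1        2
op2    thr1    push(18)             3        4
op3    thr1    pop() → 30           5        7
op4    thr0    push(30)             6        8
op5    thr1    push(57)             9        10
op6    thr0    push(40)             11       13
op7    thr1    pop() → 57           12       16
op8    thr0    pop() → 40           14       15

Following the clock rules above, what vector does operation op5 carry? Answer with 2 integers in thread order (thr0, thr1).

op1 (invocation 1): nothing precedes it; thr1's component alone gives (0, 1)
op4 (invocation 6): nothing precedes it; thr0's component alone gives (1, 0)
invoked at 3, op2 merges VC(op1)=(0, 1) and bumps thr1's slot → (0, 2)
invoked at 11, op6 merges VC(op4)=(1, 0) and bumps thr0's slot → (2, 0)
invoked at 14, op8 merges VC(op6)=(2, 0) and bumps thr0's slot → (3, 0)
invoked at 5, op3 merges VC(op2)=(0, 2), VC(op4)=(1, 0) and bumps thr1's slot → (1, 3)
invoked at 9, op5 merges VC(op3)=(1, 3) and bumps thr1's slot → (1, 4)
invoked at 12, op7 merges VC(op5)=(1, 4) and bumps thr1's slot → (1, 5)
target: VC(op5) = (1, 4)

(1, 4)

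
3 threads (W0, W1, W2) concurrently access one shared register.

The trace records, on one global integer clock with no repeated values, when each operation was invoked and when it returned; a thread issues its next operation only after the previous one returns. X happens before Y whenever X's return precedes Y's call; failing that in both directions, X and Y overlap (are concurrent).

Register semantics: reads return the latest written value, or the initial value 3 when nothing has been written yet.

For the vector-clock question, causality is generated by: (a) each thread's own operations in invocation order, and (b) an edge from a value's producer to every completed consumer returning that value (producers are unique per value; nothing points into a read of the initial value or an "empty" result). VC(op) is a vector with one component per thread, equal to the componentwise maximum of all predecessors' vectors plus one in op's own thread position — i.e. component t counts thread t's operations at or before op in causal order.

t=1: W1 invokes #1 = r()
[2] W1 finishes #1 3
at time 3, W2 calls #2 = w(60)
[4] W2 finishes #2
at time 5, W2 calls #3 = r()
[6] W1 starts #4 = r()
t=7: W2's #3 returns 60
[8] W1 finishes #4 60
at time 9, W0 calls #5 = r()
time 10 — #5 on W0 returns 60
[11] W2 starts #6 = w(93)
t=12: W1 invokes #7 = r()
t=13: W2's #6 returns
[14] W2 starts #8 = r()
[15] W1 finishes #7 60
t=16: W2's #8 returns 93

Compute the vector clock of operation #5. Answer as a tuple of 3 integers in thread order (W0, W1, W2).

(1, 0, 1)

VC(#2, invoked at 3): no causal predecessors; +1 on W2 → (0, 0, 1)
VC(#1, invoked at 1): no causal predecessors; +1 on W1 → (0, 1, 0)
invoked at 5, #3 merges VC(#2)=(0, 0, 1) and bumps W2's slot → (0, 0, 2)
invoked at 9, #5 merges VC(#2)=(0, 0, 1) and bumps W0's slot → (1, 0, 1)
invoked at 11, #6 merges VC(#3)=(0, 0, 2) and bumps W2's slot → (0, 0, 3)
invoked at 6, #4 merges VC(#1)=(0, 1, 0), VC(#2)=(0, 0, 1) and bumps W1's slot → (0, 2, 1)
invoked at 14, #8 merges VC(#6)=(0, 0, 3) and bumps W2's slot → (0, 0, 4)
invoked at 12, #7 merges VC(#2)=(0, 0, 1), VC(#4)=(0, 2, 1) and bumps W1's slot → (0, 3, 1)
target: VC(#5) = (1, 0, 1)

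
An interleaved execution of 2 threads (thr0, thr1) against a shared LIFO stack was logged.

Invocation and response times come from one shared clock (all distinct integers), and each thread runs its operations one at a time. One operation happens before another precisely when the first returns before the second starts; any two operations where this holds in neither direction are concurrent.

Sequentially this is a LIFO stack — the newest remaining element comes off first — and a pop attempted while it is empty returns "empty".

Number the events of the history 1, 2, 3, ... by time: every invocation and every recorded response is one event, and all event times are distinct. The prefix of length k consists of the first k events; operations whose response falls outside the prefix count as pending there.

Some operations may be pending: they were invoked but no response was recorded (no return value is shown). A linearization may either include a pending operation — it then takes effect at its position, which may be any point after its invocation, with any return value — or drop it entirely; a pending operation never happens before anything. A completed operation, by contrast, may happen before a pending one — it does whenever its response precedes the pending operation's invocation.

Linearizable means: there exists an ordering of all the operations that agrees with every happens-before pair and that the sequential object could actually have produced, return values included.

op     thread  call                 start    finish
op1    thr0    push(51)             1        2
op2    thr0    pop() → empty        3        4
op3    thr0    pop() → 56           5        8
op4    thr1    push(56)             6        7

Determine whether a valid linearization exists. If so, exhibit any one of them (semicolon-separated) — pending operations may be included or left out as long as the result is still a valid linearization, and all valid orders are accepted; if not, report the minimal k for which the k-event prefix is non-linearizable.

not linearizable — minimal violating prefix: 4 events

already the first 4 events (up to op2's response at time 4) admit no linearization; the first 3 still do
a single order respects real time; the 2 completed LIFO stack operations fail replay along it
one such order, op1, op2, breaks at step 2 where op2 pop() → empty is illegal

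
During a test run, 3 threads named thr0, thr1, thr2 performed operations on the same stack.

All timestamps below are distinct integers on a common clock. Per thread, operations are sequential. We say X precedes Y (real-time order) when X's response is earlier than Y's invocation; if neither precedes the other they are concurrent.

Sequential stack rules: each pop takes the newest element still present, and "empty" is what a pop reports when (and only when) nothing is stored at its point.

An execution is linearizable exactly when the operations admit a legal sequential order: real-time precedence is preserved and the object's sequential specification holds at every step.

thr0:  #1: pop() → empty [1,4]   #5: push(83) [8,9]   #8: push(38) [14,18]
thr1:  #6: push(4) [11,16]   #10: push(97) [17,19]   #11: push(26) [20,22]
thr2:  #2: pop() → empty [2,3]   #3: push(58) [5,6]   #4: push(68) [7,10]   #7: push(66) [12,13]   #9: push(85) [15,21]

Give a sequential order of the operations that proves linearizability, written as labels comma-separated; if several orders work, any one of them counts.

after step 1 (#1 pop() → empty): stack <>
after step 2 (#2 pop() → empty): stack <>
after step 3 (#3 push(58)): stack <58>
after step 4 (#4 push(68)): stack <58,68>
after step 5 (#5 push(83)): stack <58,68,83>
after step 6 (#6 push(4)): stack <58,68,83,4>
after step 7 (#7 push(66)): stack <58,68,83,4,66>
after step 8 (#8 push(38)): stack <58,68,83,4,66,38>
after step 9 (#9 push(85)): stack <58,68,83,4,66,38,85>
after step 10 (#10 push(97)): stack <58,68,83,4,66,38,85,97>
after step 11 (#11 push(26)): stack <58,68,83,4,66,38,85,97,26>

#1, #2, #3, #4, #5, #6, #7, #8, #9, #10, #11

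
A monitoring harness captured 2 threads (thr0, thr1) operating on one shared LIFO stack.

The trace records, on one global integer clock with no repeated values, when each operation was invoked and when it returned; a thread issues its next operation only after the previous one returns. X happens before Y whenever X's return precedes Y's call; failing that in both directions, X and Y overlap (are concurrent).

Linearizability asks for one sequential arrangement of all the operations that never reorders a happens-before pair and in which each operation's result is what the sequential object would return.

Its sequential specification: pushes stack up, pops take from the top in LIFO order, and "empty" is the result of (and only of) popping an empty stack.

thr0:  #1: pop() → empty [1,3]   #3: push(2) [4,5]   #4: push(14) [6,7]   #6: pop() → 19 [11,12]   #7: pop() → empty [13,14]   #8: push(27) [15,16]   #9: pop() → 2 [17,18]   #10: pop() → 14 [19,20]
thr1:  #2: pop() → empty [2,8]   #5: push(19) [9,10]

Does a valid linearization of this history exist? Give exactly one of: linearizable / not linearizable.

not linearizable

cut after 13 events: linearizable; cut after 14 events (#7 responds, time 14): not linearizable
7 completed operations, 4 real-time-consistent orders — every LIFO stack replay fails
one such order, #1, #2, #3, #4, #5, #6, #7, breaks at step 7 where #7 pop() → empty is illegal
one such order, #1, #3, #2, #4, #5, #6, #7, breaks at step 3 where #2 pop() → empty is illegal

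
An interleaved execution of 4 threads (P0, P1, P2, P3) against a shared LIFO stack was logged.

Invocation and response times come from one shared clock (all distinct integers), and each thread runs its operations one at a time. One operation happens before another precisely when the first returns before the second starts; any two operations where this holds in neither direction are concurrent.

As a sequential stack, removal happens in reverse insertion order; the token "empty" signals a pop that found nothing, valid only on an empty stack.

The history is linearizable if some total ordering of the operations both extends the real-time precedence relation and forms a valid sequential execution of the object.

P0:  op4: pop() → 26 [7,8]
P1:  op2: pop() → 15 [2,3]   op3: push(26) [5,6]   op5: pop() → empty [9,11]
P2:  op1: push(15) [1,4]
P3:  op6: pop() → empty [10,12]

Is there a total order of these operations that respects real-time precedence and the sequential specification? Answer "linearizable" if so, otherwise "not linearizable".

one valid linearization: op1, op2, op3, op4, op5, op6
step 1: op1 push(15) — stack <15>
step 2: op2 pop() → 15 — stack <>
step 3: op3 push(26) — stack <26>
step 4: op4 pop() → 26 — stack <>
step 5: op5 pop() → empty — stack <>
step 6: op6 pop() → empty — stack <>

linearizable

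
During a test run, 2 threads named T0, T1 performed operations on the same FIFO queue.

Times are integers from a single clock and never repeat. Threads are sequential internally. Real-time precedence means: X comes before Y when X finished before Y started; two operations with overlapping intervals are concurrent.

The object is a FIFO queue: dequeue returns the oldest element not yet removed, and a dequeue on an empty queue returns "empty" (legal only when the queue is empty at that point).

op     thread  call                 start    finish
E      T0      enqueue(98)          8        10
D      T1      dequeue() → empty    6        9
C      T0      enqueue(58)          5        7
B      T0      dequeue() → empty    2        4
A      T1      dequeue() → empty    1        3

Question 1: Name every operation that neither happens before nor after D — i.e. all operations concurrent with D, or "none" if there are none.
Answer: C, E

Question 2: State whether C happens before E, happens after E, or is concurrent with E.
Answer: before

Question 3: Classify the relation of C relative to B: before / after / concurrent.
Answer: after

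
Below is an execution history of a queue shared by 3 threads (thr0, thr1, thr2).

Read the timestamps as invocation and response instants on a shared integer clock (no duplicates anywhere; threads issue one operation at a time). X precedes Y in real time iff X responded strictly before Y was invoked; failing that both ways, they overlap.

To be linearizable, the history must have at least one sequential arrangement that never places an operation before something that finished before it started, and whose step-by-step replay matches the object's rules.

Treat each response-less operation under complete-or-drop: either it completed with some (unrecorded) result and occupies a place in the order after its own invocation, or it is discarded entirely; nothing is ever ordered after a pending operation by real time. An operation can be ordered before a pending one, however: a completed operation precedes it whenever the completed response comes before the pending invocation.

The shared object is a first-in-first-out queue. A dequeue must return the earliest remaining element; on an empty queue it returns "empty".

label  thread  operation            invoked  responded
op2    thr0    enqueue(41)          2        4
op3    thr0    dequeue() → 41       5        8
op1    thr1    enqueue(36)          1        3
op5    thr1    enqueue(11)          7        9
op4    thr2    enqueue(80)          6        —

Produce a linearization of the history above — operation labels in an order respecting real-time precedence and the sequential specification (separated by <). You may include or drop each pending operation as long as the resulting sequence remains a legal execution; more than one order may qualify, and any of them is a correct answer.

op2 < op1 < op3 < op4 < op5

after step 1 (op2 enqueue(41)): queue <41>
after step 2 (op1 enqueue(36)): queue <41,36>
after step 3 (op3 dequeue() → 41): queue <36>
after step 4 (op4 enqueue(80) (pending, included)): queue <36,80>
after step 5 (op5 enqueue(11)): queue <36,80,11>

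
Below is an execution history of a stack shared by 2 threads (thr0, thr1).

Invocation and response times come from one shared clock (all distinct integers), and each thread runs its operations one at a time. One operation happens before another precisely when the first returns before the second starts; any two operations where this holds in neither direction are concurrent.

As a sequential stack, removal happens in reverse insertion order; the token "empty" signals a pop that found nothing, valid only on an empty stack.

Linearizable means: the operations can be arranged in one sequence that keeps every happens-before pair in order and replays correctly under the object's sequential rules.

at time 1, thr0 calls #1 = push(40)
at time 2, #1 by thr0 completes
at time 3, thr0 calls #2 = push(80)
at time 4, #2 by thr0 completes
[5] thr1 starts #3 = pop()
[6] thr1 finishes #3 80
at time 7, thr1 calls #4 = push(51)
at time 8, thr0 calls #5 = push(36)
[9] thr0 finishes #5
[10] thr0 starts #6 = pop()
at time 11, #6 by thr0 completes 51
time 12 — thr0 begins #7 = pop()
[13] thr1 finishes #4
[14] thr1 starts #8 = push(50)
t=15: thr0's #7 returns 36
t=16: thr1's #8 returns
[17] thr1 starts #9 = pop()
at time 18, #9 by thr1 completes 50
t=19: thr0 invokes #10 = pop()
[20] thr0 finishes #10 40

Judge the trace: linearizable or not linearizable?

linearizable

a witness: #1, #2, #3, #5, #4, #6, #7, #8, #9, #10
1. #1 push(40), leaving stack <40>
2. #2 push(80), leaving stack <40,80>
3. #3 pop() → 80, leaving stack <40>
4. #5 push(36), leaving stack <40,36>
5. #4 push(51), leaving stack <40,36,51>
6. #6 pop() → 51, leaving stack <40,36>
7. #7 pop() → 36, leaving stack <40>
8. #8 push(50), leaving stack <40,50>
9. #9 pop() → 50, leaving stack <40>
10. #10 pop() → 40, leaving stack <>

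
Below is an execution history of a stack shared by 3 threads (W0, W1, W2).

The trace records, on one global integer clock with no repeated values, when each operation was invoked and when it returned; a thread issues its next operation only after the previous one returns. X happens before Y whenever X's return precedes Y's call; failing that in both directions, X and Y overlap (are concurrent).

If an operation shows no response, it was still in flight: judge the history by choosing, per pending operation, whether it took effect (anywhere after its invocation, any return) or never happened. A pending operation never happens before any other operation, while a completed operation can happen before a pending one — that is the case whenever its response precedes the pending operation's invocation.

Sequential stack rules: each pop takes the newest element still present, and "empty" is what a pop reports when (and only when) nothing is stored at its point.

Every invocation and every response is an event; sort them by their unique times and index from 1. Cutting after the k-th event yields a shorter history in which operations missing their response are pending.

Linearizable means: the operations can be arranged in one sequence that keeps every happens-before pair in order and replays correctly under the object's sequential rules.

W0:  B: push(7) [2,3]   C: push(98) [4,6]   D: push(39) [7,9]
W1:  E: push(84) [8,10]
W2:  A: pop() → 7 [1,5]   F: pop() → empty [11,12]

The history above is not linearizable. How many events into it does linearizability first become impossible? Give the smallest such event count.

events 1..11 are still linearizable — one witness is B, A, C, D, E:
1. B push(7), leaving stack <7>
2. A pop() → 7, leaving stack <>
3. C push(98), leaving stack <98>
4. D push(39), leaving stack <98,39>
5. E push(84), leaving stack <98,39,84>
once event 12 joins (F's response, time 12), exhaustive search finds no witness
one such order, A, B, C, D, E, F, breaks at step 1 where A pop() → 7 is illegal
one such order, A, B, C, E, D, F, breaks at step 1 where A pop() → 7 is illegal

12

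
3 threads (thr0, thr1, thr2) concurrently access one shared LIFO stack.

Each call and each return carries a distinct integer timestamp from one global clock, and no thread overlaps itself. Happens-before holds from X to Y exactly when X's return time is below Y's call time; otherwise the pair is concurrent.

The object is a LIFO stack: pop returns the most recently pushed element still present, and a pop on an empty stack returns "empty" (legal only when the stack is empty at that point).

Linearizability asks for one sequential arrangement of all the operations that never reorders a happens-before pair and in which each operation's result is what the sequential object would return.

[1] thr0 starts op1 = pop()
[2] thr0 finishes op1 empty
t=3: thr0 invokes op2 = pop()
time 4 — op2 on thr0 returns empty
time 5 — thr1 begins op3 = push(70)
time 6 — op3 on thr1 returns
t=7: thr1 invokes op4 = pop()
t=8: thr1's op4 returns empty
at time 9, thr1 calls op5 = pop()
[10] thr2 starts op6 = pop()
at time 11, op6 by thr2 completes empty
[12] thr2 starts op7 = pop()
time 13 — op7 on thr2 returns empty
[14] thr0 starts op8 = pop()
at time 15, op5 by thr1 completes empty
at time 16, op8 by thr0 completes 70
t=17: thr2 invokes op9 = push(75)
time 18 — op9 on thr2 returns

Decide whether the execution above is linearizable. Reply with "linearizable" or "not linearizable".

the violation lands at event 8, op4's response at time 8: events 1..7 linearize, events 1..8 do not
exhaustive check: the 4 completed LIFO stack ops admit one real-time order; illegal
for example op1, op2, op3, op4 fails at step 4: op4 pop() → empty is not legal there

not linearizable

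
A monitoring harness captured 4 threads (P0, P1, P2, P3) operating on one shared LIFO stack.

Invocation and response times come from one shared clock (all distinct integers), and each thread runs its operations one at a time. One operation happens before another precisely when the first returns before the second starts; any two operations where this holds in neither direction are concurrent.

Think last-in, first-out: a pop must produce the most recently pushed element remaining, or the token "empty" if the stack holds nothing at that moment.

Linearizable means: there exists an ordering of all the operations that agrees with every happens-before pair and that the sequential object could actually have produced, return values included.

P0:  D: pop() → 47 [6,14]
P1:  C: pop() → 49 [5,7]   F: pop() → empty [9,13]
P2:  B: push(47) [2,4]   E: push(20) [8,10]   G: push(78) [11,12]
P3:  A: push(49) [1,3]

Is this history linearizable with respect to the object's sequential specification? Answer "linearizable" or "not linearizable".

witness order: A, B, D, C, F, E, G
1. A push(49), leaving stack <49>
2. B push(47), leaving stack <49,47>
3. D pop() → 47, leaving stack <49>
4. C pop() → 49, leaving stack <>
5. F pop() → empty, leaving stack <>
6. E push(20), leaving stack <20>
7. G push(78), leaving stack <20,78>

linearizable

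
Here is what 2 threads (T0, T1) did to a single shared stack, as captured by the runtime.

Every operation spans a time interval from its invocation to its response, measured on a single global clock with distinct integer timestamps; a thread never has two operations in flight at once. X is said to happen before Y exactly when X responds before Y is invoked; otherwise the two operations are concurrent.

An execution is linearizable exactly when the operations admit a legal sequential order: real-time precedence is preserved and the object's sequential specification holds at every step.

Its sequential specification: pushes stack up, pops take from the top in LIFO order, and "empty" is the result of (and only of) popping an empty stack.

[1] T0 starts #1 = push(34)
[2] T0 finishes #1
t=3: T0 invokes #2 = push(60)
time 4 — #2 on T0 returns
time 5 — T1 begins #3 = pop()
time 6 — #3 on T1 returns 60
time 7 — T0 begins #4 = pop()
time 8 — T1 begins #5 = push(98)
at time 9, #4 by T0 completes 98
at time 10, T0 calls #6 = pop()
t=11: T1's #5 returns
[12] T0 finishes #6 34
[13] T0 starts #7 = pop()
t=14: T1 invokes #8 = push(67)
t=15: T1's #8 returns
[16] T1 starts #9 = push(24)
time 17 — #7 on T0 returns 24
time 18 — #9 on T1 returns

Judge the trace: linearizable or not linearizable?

a witness: #1, #2, #3, #5, #4, #6, #8, #9, #7
1. #1 push(34), leaving stack <34>
2. #2 push(60), leaving stack <34,60>
3. #3 pop() → 60, leaving stack <34>
4. #5 push(98), leaving stack <34,98>
5. #4 pop() → 98, leaving stack <34>
6. #6 pop() → 34, leaving stack <>
7. #8 push(67), leaving stack <67>
8. #9 push(24), leaving stack <67,24>
9. #7 pop() → 24, leaving stack <67>

linearizable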